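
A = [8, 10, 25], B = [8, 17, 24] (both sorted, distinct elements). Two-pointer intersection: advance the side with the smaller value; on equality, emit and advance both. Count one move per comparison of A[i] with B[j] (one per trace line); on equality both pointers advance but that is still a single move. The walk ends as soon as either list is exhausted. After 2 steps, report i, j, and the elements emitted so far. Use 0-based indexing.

i=0 j=0: 8==8 emit, i++,j++
i=1 j=1: 10<17, i++

i=2, j=1, emitted=[8]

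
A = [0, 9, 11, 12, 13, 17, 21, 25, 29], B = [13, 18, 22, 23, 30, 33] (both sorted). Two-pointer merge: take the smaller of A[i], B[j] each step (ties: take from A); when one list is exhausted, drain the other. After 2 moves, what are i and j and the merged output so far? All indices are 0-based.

i=2, j=0, merged so far=[0, 9]

[i=0,j=0] A[i]=0<=B[j]=13 take 0 → i++
[i=1,j=0] A[i]=9<=B[j]=13 take 9 → i++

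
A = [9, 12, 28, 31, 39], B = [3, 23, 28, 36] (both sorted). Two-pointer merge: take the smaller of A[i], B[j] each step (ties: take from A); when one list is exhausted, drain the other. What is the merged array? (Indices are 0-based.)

[i=0,j=0] A[i]=9>B[j]=3 take 3 → j++
[i=0,j=1] A[i]=9<=B[j]=23 take 9 → i++
[i=1,j=1] A[i]=12<=B[j]=23 take 12 → i++
[i=2,j=1] A[i]=28>B[j]=23 take 23 → j++
[i=2,j=2] A[i]=28<=B[j]=28 take 28 → i++
[i=3,j=2] A[i]=31>B[j]=28 take 28 → j++
[i=3,j=3] A[i]=31<=B[j]=36 take 31 → i++
[i=4,j=3] A[i]=39>B[j]=36 take 36 → j++
[i=4,j=4] B done, take A[i]=39 → i++

[3, 9, 12, 23, 28, 28, 31, 36, 39]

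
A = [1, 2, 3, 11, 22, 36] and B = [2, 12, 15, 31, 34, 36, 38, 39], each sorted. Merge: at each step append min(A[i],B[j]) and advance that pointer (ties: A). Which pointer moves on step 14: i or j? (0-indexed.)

j

[i=0,j=0] A[i]=1<=B[j]=2 take 1 → i++
[i=1,j=0] A[i]=2<=B[j]=2 take 2 → i++
[i=2,j=0] A[i]=3>B[j]=2 take 2 → j++
[i=2,j=1] A[i]=3<=B[j]=12 take 3 → i++
[i=3,j=1] A[i]=11<=B[j]=12 take 11 → i++
[i=4,j=1] A[i]=22>B[j]=12 take 12 → j++
[i=4,j=2] A[i]=22>B[j]=15 take 15 → j++
[i=4,j=3] A[i]=22<=B[j]=31 take 22 → i++
[i=5,j=3] A[i]=36>B[j]=31 take 31 → j++
[i=5,j=4] A[i]=36>B[j]=34 take 34 → j++
[i=5,j=5] A[i]=36<=B[j]=36 take 36 → i++
[i=6,j=5] A done, take B[j]=36 → j++
[i=6,j=6] A done, take B[j]=38 → j++
[i=6,j=7] A done, take B[j]=39 → j++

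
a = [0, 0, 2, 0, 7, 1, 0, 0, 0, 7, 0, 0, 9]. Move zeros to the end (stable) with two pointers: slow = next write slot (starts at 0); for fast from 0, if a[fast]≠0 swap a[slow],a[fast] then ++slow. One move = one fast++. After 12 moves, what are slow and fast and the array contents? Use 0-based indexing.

slow=0 fast=0: a[fast]=0, fast++
slow=0 fast=1: a[fast]=0, fast++
slow=0 fast=2: a[fast]=2≠0 swap→a[0]=2, slow++,fast++
slow=1 fast=3: a[fast]=0, fast++
slow=1 fast=4: a[fast]=7≠0 swap→a[1]=7, slow++,fast++
slow=2 fast=5: a[fast]=1≠0 swap→a[2]=1, slow++,fast++
slow=3 fast=6: a[fast]=0, fast++
slow=3 fast=7: a[fast]=0, fast++
slow=3 fast=8: a[fast]=0, fast++
slow=3 fast=9: a[fast]=7≠0 swap→a[3]=7, slow++,fast++
slow=4 fast=10: a[fast]=0, fast++
slow=4 fast=11: a[fast]=0, fast++

slow=4, fast=12, a=[2, 7, 1, 7, 0, 0, 0, 0, 0, 0, 0, 0, 9]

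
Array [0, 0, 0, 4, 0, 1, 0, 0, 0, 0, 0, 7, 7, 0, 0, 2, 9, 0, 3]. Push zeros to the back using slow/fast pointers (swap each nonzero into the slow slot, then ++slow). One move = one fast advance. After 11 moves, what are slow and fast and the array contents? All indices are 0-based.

slow=2, fast=11, a=[4, 1, 0, 0, 0, 0, 0, 0, 0, 0, 0, 7, 7, 0, 0, 2, 9, 0, 3]

slow=0 fast=0: a[fast]=0, fast++
slow=0 fast=1: a[fast]=0, fast++
slow=0 fast=2: a[fast]=0, fast++
slow=0 fast=3: a[fast]=4≠0 swap→a[0]=4, slow++,fast++
slow=1 fast=4: a[fast]=0, fast++
slow=1 fast=5: a[fast]=1≠0 swap→a[1]=1, slow++,fast++
slow=2 fast=6: a[fast]=0, fast++
slow=2 fast=7: a[fast]=0, fast++
slow=2 fast=8: a[fast]=0, fast++
slow=2 fast=9: a[fast]=0, fast++
slow=2 fast=10: a[fast]=0, fast++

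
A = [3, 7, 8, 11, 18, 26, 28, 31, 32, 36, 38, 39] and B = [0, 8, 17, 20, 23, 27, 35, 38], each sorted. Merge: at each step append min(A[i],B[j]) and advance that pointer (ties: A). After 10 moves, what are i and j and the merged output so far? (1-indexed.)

i=1 j=1: A[i]=3>B[j]=0 take 0, j++
i=1 j=2: A[i]=3<=B[j]=8 take 3, i++
i=2 j=2: A[i]=7<=B[j]=8 take 7, i++
i=3 j=2: A[i]=8<=B[j]=8 take 8, i++
i=4 j=2: A[i]=11>B[j]=8 take 8, j++
i=4 j=3: A[i]=11<=B[j]=17 take 11, i++
i=5 j=3: A[i]=18>B[j]=17 take 17, j++
i=5 j=4: A[i]=18<=B[j]=20 take 18, i++
i=6 j=4: A[i]=26>B[j]=20 take 20, j++
i=6 j=5: A[i]=26>B[j]=23 take 23, j++

i=6, j=6, merged so far=[0, 3, 7, 8, 8, 11, 17, 18, 20, 23]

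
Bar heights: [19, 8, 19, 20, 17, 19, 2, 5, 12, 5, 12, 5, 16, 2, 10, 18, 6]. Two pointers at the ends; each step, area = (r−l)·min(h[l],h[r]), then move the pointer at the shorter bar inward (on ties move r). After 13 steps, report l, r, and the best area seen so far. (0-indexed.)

l=0, r=3, best area=270

l=0 r=16: min(19,6)*16=96 best=96 *, r--
l=0 r=15: min(19,18)*15=270 best=270 *, r--
l=0 r=14: min(19,10)*14=140 best=270, r--
l=0 r=13: min(19,2)*13=26 best=270, r--
l=0 r=12: min(19,16)*12=192 best=270, r--
l=0 r=11: min(19,5)*11=55 best=270, r--
l=0 r=10: min(19,12)*10=120 best=270, r--
l=0 r=9: min(19,5)*9=45 best=270, r--
l=0 r=8: min(19,12)*8=96 best=270, r--
l=0 r=7: min(19,5)*7=35 best=270, r--
l=0 r=6: min(19,2)*6=12 best=270, r--
l=0 r=5: min(19,19)*5=95 best=270, r--
l=0 r=4: min(19,17)*4=68 best=270, r--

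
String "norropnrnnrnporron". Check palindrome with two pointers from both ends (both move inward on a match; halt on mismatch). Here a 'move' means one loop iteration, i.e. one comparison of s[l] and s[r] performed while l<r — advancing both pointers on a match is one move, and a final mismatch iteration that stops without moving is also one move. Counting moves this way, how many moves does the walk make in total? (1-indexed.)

9 moves

[1,18] 'n'=='n' → l++,r--
[2,17] 'o'=='o' → l++,r--
[3,16] 'r'=='r' → l++,r--
[4,15] 'r'=='r' → l++,r--
[5,14] 'o'=='o' → l++,r--
[6,13] 'p'=='p' → l++,r--
[7,12] 'n'=='n' → l++,r--
[8,11] 'r'=='r' → l++,r--
[9,10] 'n'=='n' → l++,r--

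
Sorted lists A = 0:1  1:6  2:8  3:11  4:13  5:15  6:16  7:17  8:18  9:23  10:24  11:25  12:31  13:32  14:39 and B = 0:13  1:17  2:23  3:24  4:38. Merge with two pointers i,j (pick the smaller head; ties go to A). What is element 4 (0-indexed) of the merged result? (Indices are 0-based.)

[i=0,j=0] A[i]=1<=B[j]=13 take 1 → i++
[i=1,j=0] A[i]=6<=B[j]=13 take 6 → i++
[i=2,j=0] A[i]=8<=B[j]=13 take 8 → i++
[i=3,j=0] A[i]=11<=B[j]=13 take 11 → i++
[i=4,j=0] A[i]=13<=B[j]=13 take 13 → i++
[i=5,j=0] A[i]=15>B[j]=13 take 13 → j++
[i=5,j=1] A[i]=15<=B[j]=17 take 15 → i++
[i=6,j=1] A[i]=16<=B[j]=17 take 16 → i++
[i=7,j=1] A[i]=17<=B[j]=17 take 17 → i++
[i=8,j=1] A[i]=18>B[j]=17 take 17 → j++
[i=8,j=2] A[i]=18<=B[j]=23 take 18 → i++
[i=9,j=2] A[i]=23<=B[j]=23 take 23 → i++
[i=10,j=2] A[i]=24>B[j]=23 take 23 → j++
[i=10,j=3] A[i]=24<=B[j]=24 take 24 → i++
[i=11,j=3] A[i]=25>B[j]=24 take 24 → j++
[i=11,j=4] A[i]=25<=B[j]=38 take 25 → i++
[i=12,j=4] A[i]=31<=B[j]=38 take 31 → i++
[i=13,j=4] A[i]=32<=B[j]=38 take 32 → i++
[i=14,j=4] A[i]=39>B[j]=38 take 38 → j++
[i=14,j=5] B done, take A[i]=39 → i++

merged[4] = 13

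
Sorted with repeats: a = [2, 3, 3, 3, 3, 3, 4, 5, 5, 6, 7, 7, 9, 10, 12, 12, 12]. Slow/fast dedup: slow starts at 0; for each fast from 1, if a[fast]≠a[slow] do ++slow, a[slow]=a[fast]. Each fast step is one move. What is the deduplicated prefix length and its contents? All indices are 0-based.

slow=0 fast=1: a[fast]=3≠a[slow]=2 write a[1]=3, slow++,fast++
slow=1 fast=2: a[fast]=3=a[slow] dup, fast++
slow=1 fast=3: a[fast]=3=a[slow] dup, fast++
slow=1 fast=4: a[fast]=3=a[slow] dup, fast++
slow=1 fast=5: a[fast]=3=a[slow] dup, fast++
slow=1 fast=6: a[fast]=4≠a[slow]=3 write a[2]=4, slow++,fast++
slow=2 fast=7: a[fast]=5≠a[slow]=4 write a[3]=5, slow++,fast++
slow=3 fast=8: a[fast]=5=a[slow] dup, fast++
slow=3 fast=9: a[fast]=6≠a[slow]=5 write a[4]=6, slow++,fast++
slow=4 fast=10: a[fast]=7≠a[slow]=6 write a[5]=7, slow++,fast++
slow=5 fast=11: a[fast]=7=a[slow] dup, fast++
slow=5 fast=12: a[fast]=9≠a[slow]=7 write a[6]=9, slow++,fast++
slow=6 fast=13: a[fast]=10≠a[slow]=9 write a[7]=10, slow++,fast++
slow=7 fast=14: a[fast]=12≠a[slow]=10 write a[8]=12, slow++,fast++
slow=8 fast=15: a[fast]=12=a[slow] dup, fast++
slow=8 fast=16: a[fast]=12=a[slow] dup, fast++

length 9; prefix = [2, 3, 4, 5, 6, 7, 9, 10, 12]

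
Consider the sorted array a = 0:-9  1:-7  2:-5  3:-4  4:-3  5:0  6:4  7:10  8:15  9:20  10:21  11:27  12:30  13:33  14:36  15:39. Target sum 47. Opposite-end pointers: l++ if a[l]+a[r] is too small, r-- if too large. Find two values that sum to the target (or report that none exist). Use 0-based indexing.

l=0 r=15: -9+39=30 <47, l++
l=1 r=15: -7+39=32 <47, l++
l=2 r=15: -5+39=34 <47, l++
l=3 r=15: -4+39=35 <47, l++
l=4 r=15: -3+39=36 <47, l++
l=5 r=15: 0+39=39 <47, l++
l=6 r=15: 4+39=43 <47, l++
l=7 r=15: 10+39=49 >47, r--
l=7 r=14: 10+36=46 <47, l++
l=8 r=14: 15+36=51 >47, r--
l=8 r=13: 15+33=48 >47, r--
l=8 r=12: 15+30=45 <47, l++
l=9 r=12: 20+30=50 >47, r--
l=9 r=11: 20+27=47, found

(20, 27)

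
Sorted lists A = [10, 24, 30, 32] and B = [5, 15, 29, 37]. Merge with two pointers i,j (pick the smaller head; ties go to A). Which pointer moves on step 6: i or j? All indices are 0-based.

i

i=0 j=0: A[i]=10>B[j]=5 take 5, j++
i=0 j=1: A[i]=10<=B[j]=15 take 10, i++
i=1 j=1: A[i]=24>B[j]=15 take 15, j++
i=1 j=2: A[i]=24<=B[j]=29 take 24, i++
i=2 j=2: A[i]=30>B[j]=29 take 29, j++
i=2 j=3: A[i]=30<=B[j]=37 take 30, i++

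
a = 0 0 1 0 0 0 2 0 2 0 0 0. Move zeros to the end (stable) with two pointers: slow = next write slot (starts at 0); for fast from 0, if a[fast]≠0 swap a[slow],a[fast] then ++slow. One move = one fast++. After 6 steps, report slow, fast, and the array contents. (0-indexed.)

slow=0 fast=0: a[fast]=0, fast++
slow=0 fast=1: a[fast]=0, fast++
slow=0 fast=2: a[fast]=1≠0 swap→a[0]=1, slow++,fast++
slow=1 fast=3: a[fast]=0, fast++
slow=1 fast=4: a[fast]=0, fast++
slow=1 fast=5: a[fast]=0, fast++

slow=1, fast=6, a=[1, 0, 0, 0, 0, 0, 2, 0, 2, 0, 0, 0]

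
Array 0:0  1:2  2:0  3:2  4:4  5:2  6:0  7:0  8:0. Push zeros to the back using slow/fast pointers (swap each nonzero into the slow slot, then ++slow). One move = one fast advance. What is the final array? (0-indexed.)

slow=0 fast=0: a[fast]=0, fast++
slow=0 fast=1: a[fast]=2≠0 swap→a[0]=2, slow++,fast++
slow=1 fast=2: a[fast]=0, fast++
slow=1 fast=3: a[fast]=2≠0 swap→a[1]=2, slow++,fast++
slow=2 fast=4: a[fast]=4≠0 swap→a[2]=4, slow++,fast++
slow=3 fast=5: a[fast]=2≠0 swap→a[3]=2, slow++,fast++
slow=4 fast=6: a[fast]=0, fast++
slow=4 fast=7: a[fast]=0, fast++
slow=4 fast=8: a[fast]=0, fast++

[2, 2, 4, 2, 0, 0, 0, 0, 0]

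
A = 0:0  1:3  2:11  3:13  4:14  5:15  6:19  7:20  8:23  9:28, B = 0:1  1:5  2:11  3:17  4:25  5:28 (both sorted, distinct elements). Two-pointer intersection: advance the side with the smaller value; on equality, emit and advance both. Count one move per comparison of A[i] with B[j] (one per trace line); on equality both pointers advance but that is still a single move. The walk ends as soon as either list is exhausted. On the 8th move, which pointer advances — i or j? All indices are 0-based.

i=0 j=0: 0<1, i++
i=1 j=0: 3>1, j++
i=1 j=1: 3<5, i++
i=2 j=1: 11>5, j++
i=2 j=2: 11==11 emit, i++,j++
i=3 j=3: 13<17, i++
i=4 j=3: 14<17, i++
i=5 j=3: 15<17, i++

i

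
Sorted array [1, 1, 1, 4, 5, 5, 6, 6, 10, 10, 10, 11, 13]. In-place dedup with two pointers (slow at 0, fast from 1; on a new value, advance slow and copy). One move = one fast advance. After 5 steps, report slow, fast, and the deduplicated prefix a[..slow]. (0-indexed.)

slow=2, fast=6, prefix=[1, 4, 5]

slow=0 fast=1: a[fast]=1=a[slow] dup, fast++
slow=0 fast=2: a[fast]=1=a[slow] dup, fast++
slow=0 fast=3: a[fast]=4≠a[slow]=1 write a[1]=4, slow++,fast++
slow=1 fast=4: a[fast]=5≠a[slow]=4 write a[2]=5, slow++,fast++
slow=2 fast=5: a[fast]=5=a[slow] dup, fast++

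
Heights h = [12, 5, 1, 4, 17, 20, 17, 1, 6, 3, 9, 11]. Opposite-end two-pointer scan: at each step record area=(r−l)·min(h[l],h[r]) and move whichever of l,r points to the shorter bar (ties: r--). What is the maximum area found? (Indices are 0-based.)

l=0 r=11: min(12,11)*11=121 best=121 *, r--
l=0 r=10: min(12,9)*10=90 best=121, r--
l=0 r=9: min(12,3)*9=27 best=121, r--
l=0 r=8: min(12,6)*8=48 best=121, r--
l=0 r=7: min(12,1)*7=7 best=121, r--
l=0 r=6: min(12,17)*6=72 best=121, l++
l=1 r=6: min(5,17)*5=25 best=121, l++
l=2 r=6: min(1,17)*4=4 best=121, l++
l=3 r=6: min(4,17)*3=12 best=121, l++
l=4 r=6: min(17,17)*2=34 best=121, r--
l=4 r=5: min(17,20)*1=17 best=121, l++

max area = 121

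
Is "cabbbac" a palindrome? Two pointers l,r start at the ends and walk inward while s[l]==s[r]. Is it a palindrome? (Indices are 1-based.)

palindrome

[1,7] 'c'=='c' → l++,r--
[2,6] 'a'=='a' → l++,r--
[3,5] 'b'=='b' → l++,r--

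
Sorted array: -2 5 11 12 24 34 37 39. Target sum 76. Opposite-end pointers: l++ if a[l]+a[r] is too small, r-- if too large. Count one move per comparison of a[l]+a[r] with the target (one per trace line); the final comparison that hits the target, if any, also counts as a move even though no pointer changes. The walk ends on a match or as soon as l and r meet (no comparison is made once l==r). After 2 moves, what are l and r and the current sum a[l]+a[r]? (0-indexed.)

[0,7] -2+39=37 <76 → l++
[1,7] 5+39=44 <76 → l++

l=2, r=7, sum=50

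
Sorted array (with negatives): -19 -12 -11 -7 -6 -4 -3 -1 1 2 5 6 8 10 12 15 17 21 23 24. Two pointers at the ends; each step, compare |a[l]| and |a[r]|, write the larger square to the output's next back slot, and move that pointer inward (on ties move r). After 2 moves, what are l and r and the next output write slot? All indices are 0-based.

l=0, r=17, next write slot=17

[0,19] |-19|<=|24| out[19]=576 → r--
[0,18] |-19|<=|23| out[18]=529 → r--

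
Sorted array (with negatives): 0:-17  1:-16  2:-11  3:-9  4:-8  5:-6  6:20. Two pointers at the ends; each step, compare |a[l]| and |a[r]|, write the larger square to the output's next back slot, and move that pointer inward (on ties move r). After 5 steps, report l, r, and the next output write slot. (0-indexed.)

l=4, r=5, next write slot=1

l=0 r=6: |-17|<=|20| out[6]=400, r--
l=0 r=5: |-17|>|-6| out[5]=289, l++
l=1 r=5: |-16|>|-6| out[4]=256, l++
l=2 r=5: |-11|>|-6| out[3]=121, l++
l=3 r=5: |-9|>|-6| out[2]=81, l++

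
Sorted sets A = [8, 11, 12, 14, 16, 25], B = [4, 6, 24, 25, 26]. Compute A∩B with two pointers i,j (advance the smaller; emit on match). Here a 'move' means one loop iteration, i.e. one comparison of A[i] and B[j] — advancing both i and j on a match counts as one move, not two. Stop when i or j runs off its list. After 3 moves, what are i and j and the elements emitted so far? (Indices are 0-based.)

[i=0,j=0] 8>4 → j++
[i=0,j=1] 8>6 → j++
[i=0,j=2] 8<24 → i++

i=1, j=2, emitted=[]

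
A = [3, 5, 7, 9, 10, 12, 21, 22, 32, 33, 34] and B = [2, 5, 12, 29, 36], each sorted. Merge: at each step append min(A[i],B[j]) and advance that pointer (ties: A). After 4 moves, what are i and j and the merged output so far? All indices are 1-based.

i=1 j=1: A[i]=3>B[j]=2 take 2, j++
i=1 j=2: A[i]=3<=B[j]=5 take 3, i++
i=2 j=2: A[i]=5<=B[j]=5 take 5, i++
i=3 j=2: A[i]=7>B[j]=5 take 5, j++

i=3, j=3, merged so far=[2, 3, 5, 5]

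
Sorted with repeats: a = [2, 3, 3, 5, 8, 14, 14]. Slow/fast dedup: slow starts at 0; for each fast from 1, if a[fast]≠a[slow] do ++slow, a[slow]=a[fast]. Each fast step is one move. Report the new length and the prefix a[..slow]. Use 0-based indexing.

length 5; prefix = [2, 3, 5, 8, 14]

(s=0,f=1) a[fast]=3≠a[slow]=2 write a[1]=3 → slow++,fast++
(s=1,f=2) a[fast]=3=a[slow] dup → fast++
(s=1,f=3) a[fast]=5≠a[slow]=3 write a[2]=5 → slow++,fast++
(s=2,f=4) a[fast]=8≠a[slow]=5 write a[3]=8 → slow++,fast++
(s=3,f=5) a[fast]=14≠a[slow]=8 write a[4]=14 → slow++,fast++
(s=4,f=6) a[fast]=14=a[slow] dup → fast++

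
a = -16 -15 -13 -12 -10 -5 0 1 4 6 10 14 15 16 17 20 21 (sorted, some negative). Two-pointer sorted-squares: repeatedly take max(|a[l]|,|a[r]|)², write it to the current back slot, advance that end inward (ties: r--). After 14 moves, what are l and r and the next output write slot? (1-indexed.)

l=7, r=9, next write slot=3

[1,17] |-16|<=|21| out[17]=441 → r--
[1,16] |-16|<=|20| out[16]=400 → r--
[1,15] |-16|<=|17| out[15]=289 → r--
[1,14] |-16|<=|16| out[14]=256 → r--
[1,13] |-16|>|15| out[13]=256 → l++
[2,13] |-15|<=|15| out[12]=225 → r--
[2,12] |-15|>|14| out[11]=225 → l++
[3,12] |-13|<=|14| out[10]=196 → r--
[3,11] |-13|>|10| out[9]=169 → l++
[4,11] |-12|>|10| out[8]=144 → l++
[5,11] |-10|<=|10| out[7]=100 → r--
[5,10] |-10|>|6| out[6]=100 → l++
[6,10] |-5|<=|6| out[5]=36 → r--
[6,9] |-5|>|4| out[4]=25 → l++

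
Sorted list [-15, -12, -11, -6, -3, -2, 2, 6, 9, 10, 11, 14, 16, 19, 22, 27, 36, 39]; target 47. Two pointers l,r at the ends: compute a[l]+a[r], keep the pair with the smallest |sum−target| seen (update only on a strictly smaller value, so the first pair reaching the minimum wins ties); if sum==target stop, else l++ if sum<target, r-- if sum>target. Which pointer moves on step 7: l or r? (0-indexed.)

[0,17] -15+39=24 d=23 * → l++
[1,17] -12+39=27 d=20 * → l++
[2,17] -11+39=28 d=19 * → l++
[3,17] -6+39=33 d=14 * → l++
[4,17] -3+39=36 d=11 * → l++
[5,17] -2+39=37 d=10 * → l++
[6,17] 2+39=41 d=6 * → l++

l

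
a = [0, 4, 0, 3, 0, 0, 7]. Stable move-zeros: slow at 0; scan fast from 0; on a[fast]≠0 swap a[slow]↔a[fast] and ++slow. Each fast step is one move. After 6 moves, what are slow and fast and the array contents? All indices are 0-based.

slow=0 fast=0: a[fast]=0, fast++
slow=0 fast=1: a[fast]=4≠0 swap→a[0]=4, slow++,fast++
slow=1 fast=2: a[fast]=0, fast++
slow=1 fast=3: a[fast]=3≠0 swap→a[1]=3, slow++,fast++
slow=2 fast=4: a[fast]=0, fast++
slow=2 fast=5: a[fast]=0, fast++

slow=2, fast=6, a=[4, 3, 0, 0, 0, 0, 7]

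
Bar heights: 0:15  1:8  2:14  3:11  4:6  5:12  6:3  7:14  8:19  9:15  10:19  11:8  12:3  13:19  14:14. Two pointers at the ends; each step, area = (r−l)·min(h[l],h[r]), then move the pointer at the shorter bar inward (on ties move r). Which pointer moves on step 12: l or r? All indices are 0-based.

r

l=0 r=14: min(15,14)*14=196 best=196 *, r--
l=0 r=13: min(15,19)*13=195 best=196, l++
l=1 r=13: min(8,19)*12=96 best=196, l++
l=2 r=13: min(14,19)*11=154 best=196, l++
l=3 r=13: min(11,19)*10=110 best=196, l++
l=4 r=13: min(6,19)*9=54 best=196, l++
l=5 r=13: min(12,19)*8=96 best=196, l++
l=6 r=13: min(3,19)*7=21 best=196, l++
l=7 r=13: min(14,19)*6=84 best=196, l++
l=8 r=13: min(19,19)*5=95 best=196, r--
l=8 r=12: min(19,3)*4=12 best=196, r--
l=8 r=11: min(19,8)*3=24 best=196, r--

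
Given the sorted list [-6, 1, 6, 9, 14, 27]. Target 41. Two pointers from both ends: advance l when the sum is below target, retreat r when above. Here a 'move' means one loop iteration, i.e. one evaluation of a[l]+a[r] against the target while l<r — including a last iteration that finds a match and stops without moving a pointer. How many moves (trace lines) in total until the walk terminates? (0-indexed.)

[0,5] -6+27=21 <41 → l++
[1,5] 1+27=28 <41 → l++
[2,5] 6+27=33 <41 → l++
[3,5] 9+27=36 <41 → l++
[4,5] 14+27=41 → found

5 moves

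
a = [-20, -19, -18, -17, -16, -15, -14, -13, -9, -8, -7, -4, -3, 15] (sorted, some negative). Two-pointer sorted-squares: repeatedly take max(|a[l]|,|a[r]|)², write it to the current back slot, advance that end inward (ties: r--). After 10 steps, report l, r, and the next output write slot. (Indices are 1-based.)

[1,14] |-20|>|15| out[14]=400 → l++
[2,14] |-19|>|15| out[13]=361 → l++
[3,14] |-18|>|15| out[12]=324 → l++
[4,14] |-17|>|15| out[11]=289 → l++
[5,14] |-16|>|15| out[10]=256 → l++
[6,14] |-15|<=|15| out[9]=225 → r--
[6,13] |-15|>|-3| out[8]=225 → l++
[7,13] |-14|>|-3| out[7]=196 → l++
[8,13] |-13|>|-3| out[6]=169 → l++
[9,13] |-9|>|-3| out[5]=81 → l++

l=10, r=13, next write slot=4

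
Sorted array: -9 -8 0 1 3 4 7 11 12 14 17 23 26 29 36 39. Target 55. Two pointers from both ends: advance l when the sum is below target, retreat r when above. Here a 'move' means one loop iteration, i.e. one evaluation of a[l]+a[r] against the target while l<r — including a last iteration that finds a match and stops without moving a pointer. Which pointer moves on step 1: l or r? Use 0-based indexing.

l

[0,15] -9+39=30 <55 → l++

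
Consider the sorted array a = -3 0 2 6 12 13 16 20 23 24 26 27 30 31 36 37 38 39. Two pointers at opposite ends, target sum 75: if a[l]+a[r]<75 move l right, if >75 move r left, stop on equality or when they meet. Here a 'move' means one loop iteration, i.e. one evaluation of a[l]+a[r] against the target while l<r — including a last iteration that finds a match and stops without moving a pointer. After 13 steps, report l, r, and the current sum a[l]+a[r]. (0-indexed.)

l=13, r=17, sum=70

[0,17] -3+39=36 <75 → l++
[1,17] 0+39=39 <75 → l++
[2,17] 2+39=41 <75 → l++
[3,17] 6+39=45 <75 → l++
[4,17] 12+39=51 <75 → l++
[5,17] 13+39=52 <75 → l++
[6,17] 16+39=55 <75 → l++
[7,17] 20+39=59 <75 → l++
[8,17] 23+39=62 <75 → l++
[9,17] 24+39=63 <75 → l++
[10,17] 26+39=65 <75 → l++
[11,17] 27+39=66 <75 → l++
[12,17] 30+39=69 <75 → l++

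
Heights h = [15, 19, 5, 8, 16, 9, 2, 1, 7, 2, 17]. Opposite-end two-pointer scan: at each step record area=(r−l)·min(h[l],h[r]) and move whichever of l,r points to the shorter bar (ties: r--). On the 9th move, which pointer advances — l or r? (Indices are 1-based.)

l=1 r=11: min(15,17)*10=150 best=150 *, l++
l=2 r=11: min(19,17)*9=153 best=153 *, r--
l=2 r=10: min(19,2)*8=16 best=153, r--
l=2 r=9: min(19,7)*7=49 best=153, r--
l=2 r=8: min(19,1)*6=6 best=153, r--
l=2 r=7: min(19,2)*5=10 best=153, r--
l=2 r=6: min(19,9)*4=36 best=153, r--
l=2 r=5: min(19,16)*3=48 best=153, r--
l=2 r=4: min(19,8)*2=16 best=153, r--

r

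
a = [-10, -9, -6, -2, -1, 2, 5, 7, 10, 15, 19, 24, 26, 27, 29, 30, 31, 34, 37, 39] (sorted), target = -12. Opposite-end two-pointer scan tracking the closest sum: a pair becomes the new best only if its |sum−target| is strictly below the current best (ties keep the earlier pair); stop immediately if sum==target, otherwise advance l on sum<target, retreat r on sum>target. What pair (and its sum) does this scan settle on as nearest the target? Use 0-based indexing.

l=0 r=19: -10+39=29 d=41 *, r--
l=0 r=18: -10+37=27 d=39 *, r--
l=0 r=17: -10+34=24 d=36 *, r--
l=0 r=16: -10+31=21 d=33 *, r--
l=0 r=15: -10+30=20 d=32 *, r--
l=0 r=14: -10+29=19 d=31 *, r--
l=0 r=13: -10+27=17 d=29 *, r--
l=0 r=12: -10+26=16 d=28 *, r--
l=0 r=11: -10+24=14 d=26 *, r--
l=0 r=10: -10+19=9 d=21 *, r--
l=0 r=9: -10+15=5 d=17 *, r--
l=0 r=8: -10+10=0 d=12 *, r--
l=0 r=7: -10+7=-3 d=9 *, r--
l=0 r=6: -10+5=-5 d=7 *, r--
l=0 r=5: -10+2=-8 d=4 *, r--
l=0 r=4: -10+-1=-11 d=1 *, r--
l=0 r=3: -10+-2=-12 d=0 *, stop

pair (-10, -2) with sum -12 (|Δ|=0)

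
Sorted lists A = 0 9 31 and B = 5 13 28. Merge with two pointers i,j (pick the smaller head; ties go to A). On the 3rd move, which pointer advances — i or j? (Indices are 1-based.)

i

i=1 j=1: A[i]=0<=B[j]=5 take 0, i++
i=2 j=1: A[i]=9>B[j]=5 take 5, j++
i=2 j=2: A[i]=9<=B[j]=13 take 9, i++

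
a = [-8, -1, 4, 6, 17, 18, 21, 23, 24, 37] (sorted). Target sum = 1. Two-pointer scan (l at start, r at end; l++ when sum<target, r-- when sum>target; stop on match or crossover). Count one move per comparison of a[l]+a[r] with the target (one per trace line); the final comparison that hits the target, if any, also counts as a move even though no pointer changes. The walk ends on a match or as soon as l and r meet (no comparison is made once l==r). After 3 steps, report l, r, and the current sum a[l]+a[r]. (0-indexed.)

[0,9] -8+37=29 >1 → r--
[0,8] -8+24=16 >1 → r--
[0,7] -8+23=15 >1 → r--

l=0, r=6, sum=13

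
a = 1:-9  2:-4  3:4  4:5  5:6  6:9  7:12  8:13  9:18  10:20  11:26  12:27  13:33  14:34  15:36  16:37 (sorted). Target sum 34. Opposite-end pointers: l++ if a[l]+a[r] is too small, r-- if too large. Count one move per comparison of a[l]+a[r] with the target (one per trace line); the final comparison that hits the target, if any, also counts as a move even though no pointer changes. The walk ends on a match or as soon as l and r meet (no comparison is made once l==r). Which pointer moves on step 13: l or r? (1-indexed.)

l=1 r=16: -9+37=28 <34, l++
l=2 r=16: -4+37=33 <34, l++
l=3 r=16: 4+37=41 >34, r--
l=3 r=15: 4+36=40 >34, r--
l=3 r=14: 4+34=38 >34, r--
l=3 r=13: 4+33=37 >34, r--
l=3 r=12: 4+27=31 <34, l++
l=4 r=12: 5+27=32 <34, l++
l=5 r=12: 6+27=33 <34, l++
l=6 r=12: 9+27=36 >34, r--
l=6 r=11: 9+26=35 >34, r--
l=6 r=10: 9+20=29 <34, l++
l=7 r=10: 12+20=32 <34, l++

l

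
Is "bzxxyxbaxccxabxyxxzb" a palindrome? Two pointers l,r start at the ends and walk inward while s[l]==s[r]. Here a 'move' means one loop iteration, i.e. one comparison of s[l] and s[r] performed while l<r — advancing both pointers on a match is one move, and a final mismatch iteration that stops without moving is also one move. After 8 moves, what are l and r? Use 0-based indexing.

[0,19] 'b'=='b' → l++,r--
[1,18] 'z'=='z' → l++,r--
[2,17] 'x'=='x' → l++,r--
[3,16] 'x'=='x' → l++,r--
[4,15] 'y'=='y' → l++,r--
[5,14] 'x'=='x' → l++,r--
[6,13] 'b'=='b' → l++,r--
[7,12] 'a'=='a' → l++,r--

l=8, r=11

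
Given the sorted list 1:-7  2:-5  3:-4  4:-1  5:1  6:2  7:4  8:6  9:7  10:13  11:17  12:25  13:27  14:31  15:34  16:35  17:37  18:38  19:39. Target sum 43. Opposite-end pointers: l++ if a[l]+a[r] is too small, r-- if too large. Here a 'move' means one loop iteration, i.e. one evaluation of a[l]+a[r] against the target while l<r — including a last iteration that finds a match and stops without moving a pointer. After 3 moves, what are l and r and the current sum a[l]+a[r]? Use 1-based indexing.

[1,19] -7+39=32 <43 → l++
[2,19] -5+39=34 <43 → l++
[3,19] -4+39=35 <43 → l++

l=4, r=19, sum=38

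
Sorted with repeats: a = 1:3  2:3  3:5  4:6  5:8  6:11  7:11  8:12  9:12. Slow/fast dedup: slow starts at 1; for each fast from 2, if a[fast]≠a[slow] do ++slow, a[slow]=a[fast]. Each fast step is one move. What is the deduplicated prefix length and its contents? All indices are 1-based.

(s=1,f=2) a[fast]=3=a[slow] dup → fast++
(s=1,f=3) a[fast]=5≠a[slow]=3 write a[2]=5 → slow++,fast++
(s=2,f=4) a[fast]=6≠a[slow]=5 write a[3]=6 → slow++,fast++
(s=3,f=5) a[fast]=8≠a[slow]=6 write a[4]=8 → slow++,fast++
(s=4,f=6) a[fast]=11≠a[slow]=8 write a[5]=11 → slow++,fast++
(s=5,f=7) a[fast]=11=a[slow] dup → fast++
(s=5,f=8) a[fast]=12≠a[slow]=11 write a[6]=12 → slow++,fast++
(s=6,f=9) a[fast]=12=a[slow] dup → fast++

length 6; prefix = [3, 5, 6, 8, 11, 12]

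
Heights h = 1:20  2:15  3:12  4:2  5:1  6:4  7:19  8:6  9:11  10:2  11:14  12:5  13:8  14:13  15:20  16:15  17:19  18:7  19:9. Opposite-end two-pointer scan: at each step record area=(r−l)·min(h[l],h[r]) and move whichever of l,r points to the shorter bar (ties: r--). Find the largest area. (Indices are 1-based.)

[1,19] min(20,9)*18=162 best=162 * → r--
[1,18] min(20,7)*17=119 best=162 → r--
[1,17] min(20,19)*16=304 best=304 * → r--
[1,16] min(20,15)*15=225 best=304 → r--
[1,15] min(20,20)*14=280 best=304 → r--
[1,14] min(20,13)*13=169 best=304 → r--
[1,13] min(20,8)*12=96 best=304 → r--
[1,12] min(20,5)*11=55 best=304 → r--
[1,11] min(20,14)*10=140 best=304 → r--
[1,10] min(20,2)*9=18 best=304 → r--
[1,9] min(20,11)*8=88 best=304 → r--
[1,8] min(20,6)*7=42 best=304 → r--
[1,7] min(20,19)*6=114 best=304 → r--
[1,6] min(20,4)*5=20 best=304 → r--
[1,5] min(20,1)*4=4 best=304 → r--
[1,4] min(20,2)*3=6 best=304 → r--
[1,3] min(20,12)*2=24 best=304 → r--
[1,2] min(20,15)*1=15 best=304 → r--

max area = 304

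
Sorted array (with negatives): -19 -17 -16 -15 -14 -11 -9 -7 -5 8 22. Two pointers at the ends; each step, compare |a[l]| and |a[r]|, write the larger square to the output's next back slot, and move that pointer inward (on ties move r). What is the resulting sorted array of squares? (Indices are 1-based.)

[25, 49, 64, 81, 121, 196, 225, 256, 289, 361, 484]

[1,11] |-19|<=|22| out[11]=484 → r--
[1,10] |-19|>|8| out[10]=361 → l++
[2,10] |-17|>|8| out[9]=289 → l++
[3,10] |-16|>|8| out[8]=256 → l++
[4,10] |-15|>|8| out[7]=225 → l++
[5,10] |-14|>|8| out[6]=196 → l++
[6,10] |-11|>|8| out[5]=121 → l++
[7,10] |-9|>|8| out[4]=81 → l++
[8,10] |-7|<=|8| out[3]=64 → r--
[8,9] |-7|>|-5| out[2]=49 → l++
[9,9] |-5|<=|-5| out[1]=25 → r--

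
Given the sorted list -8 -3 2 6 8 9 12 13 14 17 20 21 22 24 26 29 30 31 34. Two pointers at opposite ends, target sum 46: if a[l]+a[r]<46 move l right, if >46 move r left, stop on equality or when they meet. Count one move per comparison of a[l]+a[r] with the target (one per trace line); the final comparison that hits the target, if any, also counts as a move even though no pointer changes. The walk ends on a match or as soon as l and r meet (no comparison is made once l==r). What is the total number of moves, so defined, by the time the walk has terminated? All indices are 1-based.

[1,19] -8+34=26 <46 → l++
[2,19] -3+34=31 <46 → l++
[3,19] 2+34=36 <46 → l++
[4,19] 6+34=40 <46 → l++
[5,19] 8+34=42 <46 → l++
[6,19] 9+34=43 <46 → l++
[7,19] 12+34=46 → found

7 moves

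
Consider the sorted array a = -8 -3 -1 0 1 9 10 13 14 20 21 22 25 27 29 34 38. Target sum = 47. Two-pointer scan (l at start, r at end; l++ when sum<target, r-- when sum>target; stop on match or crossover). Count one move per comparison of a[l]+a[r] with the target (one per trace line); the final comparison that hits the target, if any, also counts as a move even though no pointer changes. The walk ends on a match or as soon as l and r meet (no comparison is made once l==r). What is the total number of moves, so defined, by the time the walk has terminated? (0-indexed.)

l=0 r=16: -8+38=30 <47, l++
l=1 r=16: -3+38=35 <47, l++
l=2 r=16: -1+38=37 <47, l++
l=3 r=16: 0+38=38 <47, l++
l=4 r=16: 1+38=39 <47, l++
l=5 r=16: 9+38=47, found

6 moves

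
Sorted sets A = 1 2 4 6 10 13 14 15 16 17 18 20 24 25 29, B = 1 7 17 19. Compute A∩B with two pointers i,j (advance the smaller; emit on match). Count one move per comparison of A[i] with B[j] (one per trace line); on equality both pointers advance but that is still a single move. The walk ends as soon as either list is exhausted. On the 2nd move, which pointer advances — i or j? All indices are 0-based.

i

i=0 j=0: 1==1 emit, i++,j++
i=1 j=1: 2<7, i++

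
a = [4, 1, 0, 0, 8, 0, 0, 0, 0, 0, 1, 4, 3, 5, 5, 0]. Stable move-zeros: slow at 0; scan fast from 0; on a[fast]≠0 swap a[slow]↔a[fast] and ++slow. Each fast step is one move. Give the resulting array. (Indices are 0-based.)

(s=0,f=0) a[fast]=4≠0 swap→a[0]=4 → slow++,fast++
(s=1,f=1) a[fast]=1≠0 swap→a[1]=1 → slow++,fast++
(s=2,f=2) a[fast]=0 → fast++
(s=2,f=3) a[fast]=0 → fast++
(s=2,f=4) a[fast]=8≠0 swap→a[2]=8 → slow++,fast++
(s=3,f=5) a[fast]=0 → fast++
(s=3,f=6) a[fast]=0 → fast++
(s=3,f=7) a[fast]=0 → fast++
(s=3,f=8) a[fast]=0 → fast++
(s=3,f=9) a[fast]=0 → fast++
(s=3,f=10) a[fast]=1≠0 swap→a[3]=1 → slow++,fast++
(s=4,f=11) a[fast]=4≠0 swap→a[4]=4 → slow++,fast++
(s=5,f=12) a[fast]=3≠0 swap→a[5]=3 → slow++,fast++
(s=6,f=13) a[fast]=5≠0 swap→a[6]=5 → slow++,fast++
(s=7,f=14) a[fast]=5≠0 swap→a[7]=5 → slow++,fast++
(s=8,f=15) a[fast]=0 → fast++

[4, 1, 8, 1, 4, 3, 5, 5, 0, 0, 0, 0, 0, 0, 0, 0]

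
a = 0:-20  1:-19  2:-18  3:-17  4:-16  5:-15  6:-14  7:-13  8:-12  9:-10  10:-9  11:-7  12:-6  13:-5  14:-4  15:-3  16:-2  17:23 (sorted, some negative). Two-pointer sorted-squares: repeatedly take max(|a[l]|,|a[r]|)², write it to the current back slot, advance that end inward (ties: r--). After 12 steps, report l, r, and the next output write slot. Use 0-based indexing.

l=11, r=16, next write slot=5

[0,17] |-20|<=|23| out[17]=529 → r--
[0,16] |-20|>|-2| out[16]=400 → l++
[1,16] |-19|>|-2| out[15]=361 → l++
[2,16] |-18|>|-2| out[14]=324 → l++
[3,16] |-17|>|-2| out[13]=289 → l++
[4,16] |-16|>|-2| out[12]=256 → l++
[5,16] |-15|>|-2| out[11]=225 → l++
[6,16] |-14|>|-2| out[10]=196 → l++
[7,16] |-13|>|-2| out[9]=169 → l++
[8,16] |-12|>|-2| out[8]=144 → l++
[9,16] |-10|>|-2| out[7]=100 → l++
[10,16] |-9|>|-2| out[6]=81 → l++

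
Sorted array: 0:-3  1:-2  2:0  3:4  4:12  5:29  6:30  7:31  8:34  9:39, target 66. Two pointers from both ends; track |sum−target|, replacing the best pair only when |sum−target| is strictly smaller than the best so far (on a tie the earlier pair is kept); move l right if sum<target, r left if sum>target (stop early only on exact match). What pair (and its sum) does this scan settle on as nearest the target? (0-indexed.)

[0,9] -3+39=36 d=30 * → l++
[1,9] -2+39=37 d=29 * → l++
[2,9] 0+39=39 d=27 * → l++
[3,9] 4+39=43 d=23 * → l++
[4,9] 12+39=51 d=15 * → l++
[5,9] 29+39=68 d=2 * → r--
[5,8] 29+34=63 d=3 → l++
[6,8] 30+34=64 d=2 → l++
[7,8] 31+34=65 d=1 * → l++

pair (31, 34) with sum 65 (|Δ|=1)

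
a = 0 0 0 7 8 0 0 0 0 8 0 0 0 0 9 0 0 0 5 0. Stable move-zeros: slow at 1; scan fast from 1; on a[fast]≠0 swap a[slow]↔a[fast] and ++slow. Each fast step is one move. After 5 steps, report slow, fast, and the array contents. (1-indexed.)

slow=3, fast=6, a=[7, 8, 0, 0, 0, 0, 0, 0, 0, 8, 0, 0, 0, 0, 9, 0, 0, 0, 5, 0]

slow=1 fast=1: a[fast]=0, fast++
slow=1 fast=2: a[fast]=0, fast++
slow=1 fast=3: a[fast]=0, fast++
slow=1 fast=4: a[fast]=7≠0 swap→a[1]=7, slow++,fast++
slow=2 fast=5: a[fast]=8≠0 swap→a[2]=8, slow++,fast++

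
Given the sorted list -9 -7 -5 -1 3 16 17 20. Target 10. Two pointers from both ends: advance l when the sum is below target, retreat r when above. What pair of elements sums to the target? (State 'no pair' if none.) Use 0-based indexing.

(-7, 17)

[0,7] -9+20=11 >10 → r--
[0,6] -9+17=8 <10 → l++
[1,6] -7+17=10 → found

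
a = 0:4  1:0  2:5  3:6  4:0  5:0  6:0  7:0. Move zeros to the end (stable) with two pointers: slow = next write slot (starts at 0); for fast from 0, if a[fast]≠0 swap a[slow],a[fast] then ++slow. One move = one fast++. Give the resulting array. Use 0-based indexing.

(s=0,f=0) a[fast]=4≠0 swap→a[0]=4 → slow++,fast++
(s=1,f=1) a[fast]=0 → fast++
(s=1,f=2) a[fast]=5≠0 swap→a[1]=5 → slow++,fast++
(s=2,f=3) a[fast]=6≠0 swap→a[2]=6 → slow++,fast++
(s=3,f=4) a[fast]=0 → fast++
(s=3,f=5) a[fast]=0 → fast++
(s=3,f=6) a[fast]=0 → fast++
(s=3,f=7) a[fast]=0 → fast++

[4, 5, 6, 0, 0, 0, 0, 0]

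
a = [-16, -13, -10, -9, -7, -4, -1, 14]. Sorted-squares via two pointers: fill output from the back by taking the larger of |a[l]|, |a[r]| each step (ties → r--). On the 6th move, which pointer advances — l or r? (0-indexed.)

l=0 r=7: |-16|>|14| out[7]=256, l++
l=1 r=7: |-13|<=|14| out[6]=196, r--
l=1 r=6: |-13|>|-1| out[5]=169, l++
l=2 r=6: |-10|>|-1| out[4]=100, l++
l=3 r=6: |-9|>|-1| out[3]=81, l++
l=4 r=6: |-7|>|-1| out[2]=49, l++

l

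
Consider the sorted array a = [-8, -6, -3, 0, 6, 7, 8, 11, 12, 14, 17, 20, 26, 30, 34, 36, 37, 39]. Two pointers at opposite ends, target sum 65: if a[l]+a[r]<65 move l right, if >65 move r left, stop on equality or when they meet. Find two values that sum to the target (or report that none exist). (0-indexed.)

[0,17] -8+39=31 <65 → l++
[1,17] -6+39=33 <65 → l++
[2,17] -3+39=36 <65 → l++
[3,17] 0+39=39 <65 → l++
[4,17] 6+39=45 <65 → l++
[5,17] 7+39=46 <65 → l++
[6,17] 8+39=47 <65 → l++
[7,17] 11+39=50 <65 → l++
[8,17] 12+39=51 <65 → l++
[9,17] 14+39=53 <65 → l++
[10,17] 17+39=56 <65 → l++
[11,17] 20+39=59 <65 → l++
[12,17] 26+39=65 → found

(26, 39)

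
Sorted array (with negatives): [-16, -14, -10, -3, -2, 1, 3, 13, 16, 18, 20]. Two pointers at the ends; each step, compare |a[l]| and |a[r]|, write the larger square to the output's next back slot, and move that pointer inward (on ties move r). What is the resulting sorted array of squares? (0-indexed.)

[1, 4, 9, 9, 100, 169, 196, 256, 256, 324, 400]

[0,10] |-16|<=|20| out[10]=400 → r--
[0,9] |-16|<=|18| out[9]=324 → r--
[0,8] |-16|<=|16| out[8]=256 → r--
[0,7] |-16|>|13| out[7]=256 → l++
[1,7] |-14|>|13| out[6]=196 → l++
[2,7] |-10|<=|13| out[5]=169 → r--
[2,6] |-10|>|3| out[4]=100 → l++
[3,6] |-3|<=|3| out[3]=9 → r--
[3,5] |-3|>|1| out[2]=9 → l++
[4,5] |-2|>|1| out[1]=4 → l++
[5,5] |1|<=|1| out[0]=1 → r--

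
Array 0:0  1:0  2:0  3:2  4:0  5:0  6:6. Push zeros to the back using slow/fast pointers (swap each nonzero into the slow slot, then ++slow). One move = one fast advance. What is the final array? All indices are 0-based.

[2, 6, 0, 0, 0, 0, 0]

(s=0,f=0) a[fast]=0 → fast++
(s=0,f=1) a[fast]=0 → fast++
(s=0,f=2) a[fast]=0 → fast++
(s=0,f=3) a[fast]=2≠0 swap→a[0]=2 → slow++,fast++
(s=1,f=4) a[fast]=0 → fast++
(s=1,f=5) a[fast]=0 → fast++
(s=1,f=6) a[fast]=6≠0 swap→a[1]=6 → slow++,fast++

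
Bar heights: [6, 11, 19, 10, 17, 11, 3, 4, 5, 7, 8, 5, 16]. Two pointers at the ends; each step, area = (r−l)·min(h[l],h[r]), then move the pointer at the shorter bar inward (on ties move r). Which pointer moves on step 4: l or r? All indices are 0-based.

r

[0,12] min(6,16)*12=72 best=72 * → l++
[1,12] min(11,16)*11=121 best=121 * → l++
[2,12] min(19,16)*10=160 best=160 * → r--
[2,11] min(19,5)*9=45 best=160 → r--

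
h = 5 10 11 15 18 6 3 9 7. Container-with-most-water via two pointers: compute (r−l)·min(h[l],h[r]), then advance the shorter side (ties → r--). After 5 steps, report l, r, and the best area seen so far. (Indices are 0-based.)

[0,8] min(5,7)*8=40 best=40 * → l++
[1,8] min(10,7)*7=49 best=49 * → r--
[1,7] min(10,9)*6=54 best=54 * → r--
[1,6] min(10,3)*5=15 best=54 → r--
[1,5] min(10,6)*4=24 best=54 → r--

l=1, r=4, best area=54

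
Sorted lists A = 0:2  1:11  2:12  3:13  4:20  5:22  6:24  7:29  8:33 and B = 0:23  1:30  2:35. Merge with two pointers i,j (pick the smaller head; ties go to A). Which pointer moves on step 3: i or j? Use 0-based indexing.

i=0 j=0: A[i]=2<=B[j]=23 take 2, i++
i=1 j=0: A[i]=11<=B[j]=23 take 11, i++
i=2 j=0: A[i]=12<=B[j]=23 take 12, i++

i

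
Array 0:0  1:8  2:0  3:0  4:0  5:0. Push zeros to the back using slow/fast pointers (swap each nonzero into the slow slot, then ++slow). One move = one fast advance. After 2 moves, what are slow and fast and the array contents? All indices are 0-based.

(s=0,f=0) a[fast]=0 → fast++
(s=0,f=1) a[fast]=8≠0 swap→a[0]=8 → slow++,fast++

slow=1, fast=2, a=[8, 0, 0, 0, 0, 0]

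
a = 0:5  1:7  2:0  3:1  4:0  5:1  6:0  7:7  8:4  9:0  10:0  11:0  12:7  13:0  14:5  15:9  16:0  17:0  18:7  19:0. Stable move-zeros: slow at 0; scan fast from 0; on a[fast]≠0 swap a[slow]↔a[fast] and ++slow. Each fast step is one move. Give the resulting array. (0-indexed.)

slow=0 fast=0: a[fast]=5≠0 swap→a[0]=5, slow++,fast++
slow=1 fast=1: a[fast]=7≠0 swap→a[1]=7, slow++,fast++
slow=2 fast=2: a[fast]=0, fast++
slow=2 fast=3: a[fast]=1≠0 swap→a[2]=1, slow++,fast++
slow=3 fast=4: a[fast]=0, fast++
slow=3 fast=5: a[fast]=1≠0 swap→a[3]=1, slow++,fast++
slow=4 fast=6: a[fast]=0, fast++
slow=4 fast=7: a[fast]=7≠0 swap→a[4]=7, slow++,fast++
slow=5 fast=8: a[fast]=4≠0 swap→a[5]=4, slow++,fast++
slow=6 fast=9: a[fast]=0, fast++
slow=6 fast=10: a[fast]=0, fast++
slow=6 fast=11: a[fast]=0, fast++
slow=6 fast=12: a[fast]=7≠0 swap→a[6]=7, slow++,fast++
slow=7 fast=13: a[fast]=0, fast++
slow=7 fast=14: a[fast]=5≠0 swap→a[7]=5, slow++,fast++
slow=8 fast=15: a[fast]=9≠0 swap→a[8]=9, slow++,fast++
slow=9 fast=16: a[fast]=0, fast++
slow=9 fast=17: a[fast]=0, fast++
slow=9 fast=18: a[fast]=7≠0 swap→a[9]=7, slow++,fast++
slow=10 fast=19: a[fast]=0, fast++

[5, 7, 1, 1, 7, 4, 7, 5, 9, 7, 0, 0, 0, 0, 0, 0, 0, 0, 0, 0]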